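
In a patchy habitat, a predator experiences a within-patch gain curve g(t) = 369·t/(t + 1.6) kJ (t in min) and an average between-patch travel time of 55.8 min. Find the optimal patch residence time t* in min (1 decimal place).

9.4 min

Maximise g(t)/(T+t): set derivative to zero → g'(t)(T+t) = g(t).
g'(t) = 369·1.6/(t + 1.6)². Setting 369·1.6/(t+1.6)² = 369t/[(t+1.6)(55.8+t)] gives 1.6(55.8+t) = t(t+1.6), so t² = 1.6×55.8 = 89.28.
t* = √89.28 = 9.449 min.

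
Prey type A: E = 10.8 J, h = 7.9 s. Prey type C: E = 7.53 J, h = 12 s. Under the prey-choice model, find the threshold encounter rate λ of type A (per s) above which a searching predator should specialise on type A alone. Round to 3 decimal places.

0.107 per s

The zero-one rule: include type C iff E₂/h₂ > λE₁/(1+λh₁). Equality gives the switch point.
λE₁h₂ = E₂ + λE₂h₁ ⇒ λ = E₂/(E₁h₂ − E₂h₁) = 7.53/(129.6 − 59.49) = 0.1074 per s.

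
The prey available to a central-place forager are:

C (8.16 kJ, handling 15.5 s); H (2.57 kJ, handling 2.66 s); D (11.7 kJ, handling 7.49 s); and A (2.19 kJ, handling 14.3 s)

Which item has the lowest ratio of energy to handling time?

A

In descending order of E/h:
D: 11.7/7.49 = 1.56 kJ/s
H: 2.57/2.66 = 0.966 kJ/s
C: 8.16/15.5 = 0.526 kJ/s
A: 2.19/14.3 = 0.153 kJ/s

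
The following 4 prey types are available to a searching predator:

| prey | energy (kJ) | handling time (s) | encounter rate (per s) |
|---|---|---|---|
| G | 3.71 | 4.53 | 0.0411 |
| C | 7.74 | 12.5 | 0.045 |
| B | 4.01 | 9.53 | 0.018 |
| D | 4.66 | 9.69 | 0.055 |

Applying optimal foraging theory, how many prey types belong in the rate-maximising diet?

4

E/h in descending order: G 0.819, C 0.619, D 0.481, B 0.421 kJ/s. The optimal diet is the largest prefix of this list for which every included type satisfies E_i/h_i > R on the types above it.
Rate on top 1: 0.1285. C: 0.619 > 0.1285 → include.
Rate on top 2: 0.2864. D: 0.481 > 0.2864 → include.
Rate on top 3: 0.3318. B: 0.421 > 0.3318 → include.
Optimal diet: G, C, D, B — 4 of 4 types.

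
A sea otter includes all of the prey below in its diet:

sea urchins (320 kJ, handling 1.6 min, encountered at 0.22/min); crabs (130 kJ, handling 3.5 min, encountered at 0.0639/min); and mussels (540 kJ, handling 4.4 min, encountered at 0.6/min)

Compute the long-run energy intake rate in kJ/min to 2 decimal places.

95.53 kJ/min

R = Σλ_iE_i / (1 + Σλ_ih_i)
Numerator: 0.22×320 + 0.0639×130 + 0.6×540 = 402.7
Denominator: 1 + 0.22×1.6 + 0.0639×3.5 + 0.6×4.4 = 4.216
R = 402.7/4.216 = 95.53 kJ/min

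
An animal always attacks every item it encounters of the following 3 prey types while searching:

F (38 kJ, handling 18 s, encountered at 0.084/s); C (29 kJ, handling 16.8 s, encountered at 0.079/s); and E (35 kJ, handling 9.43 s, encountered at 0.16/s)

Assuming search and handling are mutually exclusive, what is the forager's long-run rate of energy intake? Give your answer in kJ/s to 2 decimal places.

R = Σλ_iE_i / (1 + Σλ_ih_i)
Numerator: 0.084×38 + 0.079×29 + 0.16×35 = 11.08
Denominator: 1 + 0.084×18 + 0.079×16.8 + 0.16×9.43 = 5.348
R = 11.08/5.348 = 2.072 kJ/s

2.07 kJ/s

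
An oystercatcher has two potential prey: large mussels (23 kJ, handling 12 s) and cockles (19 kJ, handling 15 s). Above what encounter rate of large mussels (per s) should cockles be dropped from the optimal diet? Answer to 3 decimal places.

At the threshold, the rate on large mussels alone equals the profitability of cockles: λ·23/(1 + λ·12) = 19/15 = 1.267.
Rearranging, λ(23 − 1.267×12) = 1.267, so λ = 1.267/7.8 = 0.1624 per s.

0.162 per s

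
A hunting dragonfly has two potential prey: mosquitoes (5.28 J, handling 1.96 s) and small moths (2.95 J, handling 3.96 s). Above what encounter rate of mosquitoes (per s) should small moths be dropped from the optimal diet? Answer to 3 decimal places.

0.195 per s

At the threshold, the rate on mosquitoes alone equals the profitability of small moths: λ·5.28/(1 + λ·1.96) = 2.95/3.96 = 0.7449.
Rearranging, λ(5.28 − 0.7449×1.96) = 0.7449, so λ = 0.7449/3.82 = 0.195 per s.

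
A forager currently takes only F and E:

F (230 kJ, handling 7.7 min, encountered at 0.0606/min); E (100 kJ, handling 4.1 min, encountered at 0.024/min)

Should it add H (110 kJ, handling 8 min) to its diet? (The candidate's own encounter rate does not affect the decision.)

Yes

On F and E alone, R = ΣλE/(1+Σλh) = 16.34/1.565 = 10.44 kJ/min.
H: E/h = 110/8 = 13.75 kJ/min.
13.75 > 10.44, so adding H raises the average — include it.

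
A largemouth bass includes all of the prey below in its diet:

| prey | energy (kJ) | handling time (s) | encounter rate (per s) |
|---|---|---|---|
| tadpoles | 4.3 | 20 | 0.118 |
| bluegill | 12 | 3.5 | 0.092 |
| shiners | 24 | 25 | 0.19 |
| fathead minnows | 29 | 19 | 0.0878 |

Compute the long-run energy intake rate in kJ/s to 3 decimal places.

Energy encountered per unit search time: 0.118×4.3 + 0.092×12 + 0.19×24 + 0.0878×29 = 8.718 kJ/s.
Handling time per unit search time: 0.118×20 + 0.092×3.5 + 0.19×25 + 0.0878×19 = 9.1.
Rate = 8.718/(1 + 9.1) = 0.8631 kJ/s.

0.863 kJ/s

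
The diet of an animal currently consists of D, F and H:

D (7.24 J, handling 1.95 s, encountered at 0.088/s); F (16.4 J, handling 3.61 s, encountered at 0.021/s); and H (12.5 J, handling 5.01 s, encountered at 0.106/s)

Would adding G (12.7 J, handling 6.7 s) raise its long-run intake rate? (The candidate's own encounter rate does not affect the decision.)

On D, F and H alone, R = ΣλE/(1+Σλh) = 2.307/1.778 = 1.297 J/s.
Profitability of G: 12.7/6.7 = 1.896 J/s.
1.896 > 1.297, so adding G raises the average — include it.

Yes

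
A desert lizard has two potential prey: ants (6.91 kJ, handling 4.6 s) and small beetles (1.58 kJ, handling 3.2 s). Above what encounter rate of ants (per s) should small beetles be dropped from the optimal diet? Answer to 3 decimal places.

0.106 per s

Drop small beetles once their profitability E₂/h₂ falls below the rate achievable on ants alone: E₂/h₂ = λE₁/(1 + λh₁).
Solve for λ: λE₁h₂ = E₂(1 + λh₁) → λ(E₁h₂ − E₂h₁) = E₂ → λ = E₂/(E₁h₂ − E₂h₁).
λ = 1.58/(6.91×3.2 − 1.58×4.6) = 1.58/14.84 = 0.1064 per s.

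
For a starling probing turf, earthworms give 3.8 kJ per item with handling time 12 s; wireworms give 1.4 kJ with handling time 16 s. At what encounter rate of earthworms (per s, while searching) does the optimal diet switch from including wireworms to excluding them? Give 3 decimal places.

The zero-one rule: include wireworms iff E₂/h₂ > λE₁/(1+λh₁). Equality gives the switch point.
λE₁h₂ = E₂ + λE₂h₁ ⇒ λ = E₂/(E₁h₂ − E₂h₁) = 1.4/(60.8 − 16.8) = 0.03182 per s.

0.032 per s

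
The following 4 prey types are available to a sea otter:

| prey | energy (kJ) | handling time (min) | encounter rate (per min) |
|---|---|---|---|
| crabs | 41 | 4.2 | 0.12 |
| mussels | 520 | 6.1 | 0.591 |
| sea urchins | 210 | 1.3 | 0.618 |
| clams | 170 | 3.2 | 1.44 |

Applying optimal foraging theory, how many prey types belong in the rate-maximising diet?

Profitabilities (E/h, kJ/min): sea urchins 162, mussels 85.2, clams 53.1, crabs 9.76. Add prey in this order while the next type's profitability exceeds the intake rate on those already taken.
Rate on top 1: 71.96. mussels: 85.2 > 71.96 → include.
Rate on top 2: 80.82. clams: 53.1 < 80.82 → exclude; stop.
Optimal diet: sea urchins, mussels — 2 of 4 types.

2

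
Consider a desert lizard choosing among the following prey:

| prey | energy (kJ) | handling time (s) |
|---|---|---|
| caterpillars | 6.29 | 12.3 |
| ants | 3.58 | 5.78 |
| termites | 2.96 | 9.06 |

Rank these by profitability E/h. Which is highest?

Profitability E/h (kJ/s): caterpillars = 6.29/12.3 = 0.511, ants = 3.58/5.78 = 0.619, termites = 2.96/9.06 = 0.327.
Ranked: ants > caterpillars > termites.

ants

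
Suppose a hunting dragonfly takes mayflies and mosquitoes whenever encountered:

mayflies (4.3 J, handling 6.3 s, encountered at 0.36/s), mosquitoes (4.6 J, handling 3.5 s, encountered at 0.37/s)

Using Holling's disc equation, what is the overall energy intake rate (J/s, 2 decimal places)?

0.71 J/s

Energy encountered per unit search time: 0.36×4.3 + 0.37×4.6 = 3.25 J/s.
Handling time per unit search time: 0.36×6.3 + 0.37×3.5 = 3.563.
Rate = 3.25/(1 + 3.563) = 0.7123 J/s.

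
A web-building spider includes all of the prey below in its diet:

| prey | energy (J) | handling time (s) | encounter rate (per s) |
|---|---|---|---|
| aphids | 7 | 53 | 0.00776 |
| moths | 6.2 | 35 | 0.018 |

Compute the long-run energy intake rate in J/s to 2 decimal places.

0.08 J/s

R = Σλ_iE_i / (1 + Σλ_ih_i)
Numerator: 0.00776×7 + 0.018×6.2 = 0.1659
Denominator: 1 + 0.00776×53 + 0.018×35 = 2.041
R = 0.1659/2.041 = 0.08128 J/s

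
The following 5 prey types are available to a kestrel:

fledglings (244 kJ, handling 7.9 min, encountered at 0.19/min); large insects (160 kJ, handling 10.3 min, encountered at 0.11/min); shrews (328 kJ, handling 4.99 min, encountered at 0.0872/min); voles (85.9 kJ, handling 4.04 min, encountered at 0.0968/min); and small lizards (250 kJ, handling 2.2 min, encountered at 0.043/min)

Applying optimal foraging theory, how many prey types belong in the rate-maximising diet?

Rank by E/h (kJ/min): small lizards 114, shrews 65.7, fledglings 30.9, voles 21.3, large insects 15.5. Include each in turn until the next type's E/h falls below the running intake rate.
Rate on top 1: 9.821. shrews: 65.7 > 9.821 → include.
Rate on top 2: 25.72. fledglings: 30.9 > 25.72 → include.
Rate on top 3: 28.28. voles: 21.3 < 28.28 → exclude; stop.
Optimal diet: small lizards, shrews, fledglings — 3 of 5 types.

3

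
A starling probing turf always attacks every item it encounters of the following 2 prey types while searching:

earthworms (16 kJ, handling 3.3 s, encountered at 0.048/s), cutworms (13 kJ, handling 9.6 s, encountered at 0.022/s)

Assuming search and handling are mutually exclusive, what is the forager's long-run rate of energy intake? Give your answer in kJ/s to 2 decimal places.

Energy encountered per unit search time: 0.048×16 + 0.022×13 = 1.054 kJ/s.
Handling time per unit search time: 0.048×3.3 + 0.022×9.6 = 0.3696.
Rate = 1.054/(1 + 0.3696) = 0.7696 kJ/s.

0.77 kJ/s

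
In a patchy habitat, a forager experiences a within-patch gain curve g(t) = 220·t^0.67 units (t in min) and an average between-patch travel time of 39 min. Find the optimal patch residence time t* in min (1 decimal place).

79.2 min

Optimal t* satisfies g'(t*) = g(t*)/(T + t*).
g'(t) = 0.67·220·t^-0.33. Setting 0.67·220·t^-0.33 = 220·t^0.67/(39+t) gives 0.67(39+t) = t, so 0.33·t = 0.67×39.
t* = 0.67×39/0.33 = 79.18 min.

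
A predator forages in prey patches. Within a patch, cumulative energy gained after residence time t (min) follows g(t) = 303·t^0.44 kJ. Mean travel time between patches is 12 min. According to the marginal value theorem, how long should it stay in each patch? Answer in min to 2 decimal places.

9.43 min

Optimal t* satisfies g'(t*) = g(t*)/(T + t*).
g'(t) = 0.44·303·t^-0.56. Setting 0.44·303·t^-0.56 = 303·t^0.44/(12+t) gives 0.44(12+t) = t, so 0.56·t = 0.44×12.
t* = 0.44×12/0.56 = 9.429 min.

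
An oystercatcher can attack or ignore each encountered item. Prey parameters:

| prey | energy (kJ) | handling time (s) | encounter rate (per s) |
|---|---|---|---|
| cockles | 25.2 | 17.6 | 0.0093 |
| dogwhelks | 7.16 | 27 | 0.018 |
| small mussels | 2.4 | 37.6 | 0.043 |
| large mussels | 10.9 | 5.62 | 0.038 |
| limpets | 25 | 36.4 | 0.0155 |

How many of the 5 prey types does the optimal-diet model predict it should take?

E/h in descending order: large mussels 1.94, cockles 1.43, limpets 0.687, dogwhelks 0.265, small mussels 0.0638 kJ/s. The optimal diet is the largest prefix of this list for which every included type satisfies E_i/h_i > R on the types above it.
Rate on top 1: 0.3413. cockles: 1.43 > 0.3413 → include.
Rate on top 2: 0.4709. limpets: 0.687 > 0.4709 → include.
Rate on top 3: 0.5337. dogwhelks: 0.265 < 0.5337 → exclude; stop.
Optimal diet: large mussels, cockles, limpets — 3 of 5 types.

3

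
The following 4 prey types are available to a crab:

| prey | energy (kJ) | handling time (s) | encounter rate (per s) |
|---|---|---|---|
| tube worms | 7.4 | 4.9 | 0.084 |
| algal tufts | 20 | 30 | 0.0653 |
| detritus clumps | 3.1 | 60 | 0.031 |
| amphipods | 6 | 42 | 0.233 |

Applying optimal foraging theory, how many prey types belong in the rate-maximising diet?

E/h in descending order: tube worms 1.51, algal tufts 0.667, amphipods 0.143, detritus clumps 0.0517 kJ/s. The optimal diet is the largest prefix of this list for which every included type satisfies E_i/h_i > R on the types above it.
Rate on top 1: 0.4404. algal tufts: 0.667 > 0.4404 → include.
Rate on top 2: 0.5719. amphipods: 0.143 < 0.5719 → exclude; stop.
Optimal diet: tube worms, algal tufts — 2 of 4 types.

2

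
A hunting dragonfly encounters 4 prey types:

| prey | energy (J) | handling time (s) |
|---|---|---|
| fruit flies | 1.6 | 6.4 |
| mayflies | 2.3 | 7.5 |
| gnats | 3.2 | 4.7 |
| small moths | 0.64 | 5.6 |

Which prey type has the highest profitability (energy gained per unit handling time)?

gnats

In descending order of E/h:
gnats: 3.2/4.7 = 0.681 J/s
mayflies: 2.3/7.5 = 0.307 J/s
fruit flies: 1.6/6.4 = 0.25 J/s
small moths: 0.64/5.6 = 0.114 J/s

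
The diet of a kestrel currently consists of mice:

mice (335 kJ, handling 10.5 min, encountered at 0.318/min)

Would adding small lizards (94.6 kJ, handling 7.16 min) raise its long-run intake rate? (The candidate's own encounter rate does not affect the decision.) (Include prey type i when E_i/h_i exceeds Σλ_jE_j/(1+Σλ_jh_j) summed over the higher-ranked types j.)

Current rate: (0.318×335)/(1 + 0.318×10.5) = 24.55 kJ/min.
small lizards: E/h = 94.6/7.16 = 13.21 kJ/min.
13.21 < 24.55, so adding small lizards would lower the average — exclude it.

No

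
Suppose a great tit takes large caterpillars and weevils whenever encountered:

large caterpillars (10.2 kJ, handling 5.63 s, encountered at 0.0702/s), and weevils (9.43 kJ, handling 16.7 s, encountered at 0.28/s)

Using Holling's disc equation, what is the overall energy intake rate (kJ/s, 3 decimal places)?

R = Σλ_iE_i / (1 + Σλ_ih_i)
Numerator: 0.0702×10.2 + 0.28×9.43 = 3.356
Denominator: 1 + 0.0702×5.63 + 0.28×16.7 = 6.071
R = 3.356/6.071 = 0.5528 kJ/s

0.553 kJ/s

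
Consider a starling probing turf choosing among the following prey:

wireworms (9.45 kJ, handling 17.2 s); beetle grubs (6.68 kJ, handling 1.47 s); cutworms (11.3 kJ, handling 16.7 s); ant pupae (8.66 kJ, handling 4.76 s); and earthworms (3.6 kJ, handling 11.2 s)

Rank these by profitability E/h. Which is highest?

beetle grubs

In descending order of E/h:
beetle grubs: 6.68/1.47 = 4.54 kJ/s
ant pupae: 8.66/4.76 = 1.82 kJ/s
cutworms: 11.3/16.7 = 0.677 kJ/s
wireworms: 9.45/17.2 = 0.549 kJ/s
earthworms: 3.6/11.2 = 0.321 kJ/s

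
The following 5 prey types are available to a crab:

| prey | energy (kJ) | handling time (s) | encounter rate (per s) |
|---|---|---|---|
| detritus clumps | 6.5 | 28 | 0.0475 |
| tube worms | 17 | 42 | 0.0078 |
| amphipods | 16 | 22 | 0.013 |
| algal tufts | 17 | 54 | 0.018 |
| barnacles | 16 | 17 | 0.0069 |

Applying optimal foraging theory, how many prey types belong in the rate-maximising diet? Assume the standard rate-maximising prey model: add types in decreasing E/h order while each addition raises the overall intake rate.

Rank by E/h (kJ/s): barnacles 0.941, amphipods 0.727, tube worms 0.405, algal tufts 0.315, detritus clumps 0.232. Include each in turn until the next type's E/h falls below the running intake rate.
Rate on top 1: 0.09881. amphipods: 0.727 > 0.09881 → include.
Rate on top 2: 0.2269. tube worms: 0.405 > 0.2269 → include.
Rate on top 3: 0.2606. algal tufts: 0.315 > 0.2606 → include.
Rate on top 4: 0.2801. detritus clumps: 0.232 < 0.2801 → exclude; stop.
Optimal diet: barnacles, amphipods, tube worms, algal tufts — 4 of 5 types.

4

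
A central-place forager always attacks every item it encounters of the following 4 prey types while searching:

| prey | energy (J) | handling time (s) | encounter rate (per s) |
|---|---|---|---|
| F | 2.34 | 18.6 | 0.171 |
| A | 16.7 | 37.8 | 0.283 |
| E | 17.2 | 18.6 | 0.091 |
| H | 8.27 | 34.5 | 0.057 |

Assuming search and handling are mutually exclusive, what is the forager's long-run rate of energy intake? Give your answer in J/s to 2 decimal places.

Energy encountered per unit search time: 0.171×2.34 + 0.283×16.7 + 0.091×17.2 + 0.057×8.27 = 7.163 J/s.
Handling time per unit search time: 0.171×18.6 + 0.283×37.8 + 0.091×18.6 + 0.057×34.5 = 17.54.
Rate = 7.163/(1 + 17.54) = 0.3864 J/s.

0.39 J/s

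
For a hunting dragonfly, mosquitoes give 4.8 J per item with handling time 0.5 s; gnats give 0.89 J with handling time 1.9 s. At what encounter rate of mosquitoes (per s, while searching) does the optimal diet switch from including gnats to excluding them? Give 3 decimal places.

The zero-one rule: include gnats iff E₂/h₂ > λE₁/(1+λh₁). Equality gives the switch point.
λE₁h₂ = E₂ + λE₂h₁ ⇒ λ = E₂/(E₁h₂ − E₂h₁) = 0.89/(9.12 − 0.445) = 0.1026 per s.

0.103 per s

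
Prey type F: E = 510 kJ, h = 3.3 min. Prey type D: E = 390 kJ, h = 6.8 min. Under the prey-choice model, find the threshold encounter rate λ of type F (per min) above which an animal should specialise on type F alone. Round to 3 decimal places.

At the threshold, the rate on type F alone equals the profitability of type D: λ·510/(1 + λ·3.3) = 390/6.8 = 57.35.
Rearranging, λ(510 − 57.35×3.3) = 57.35, so λ = 57.35/320.7 = 0.1788 per min.

0.179 per min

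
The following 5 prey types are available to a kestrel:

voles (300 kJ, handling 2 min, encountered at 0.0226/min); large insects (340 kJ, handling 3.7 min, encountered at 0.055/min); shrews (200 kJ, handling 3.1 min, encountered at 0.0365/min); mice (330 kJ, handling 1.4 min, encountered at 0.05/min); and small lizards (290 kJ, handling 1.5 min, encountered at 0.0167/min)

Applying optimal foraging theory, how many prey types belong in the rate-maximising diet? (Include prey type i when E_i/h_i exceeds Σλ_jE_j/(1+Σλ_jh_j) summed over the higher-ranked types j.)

5

Rank by E/h (kJ/min): mice 236, small lizards 193, voles 150, large insects 91.9, shrews 64.5. Include each in turn until the next type's E/h falls below the running intake rate.
Rate on top 1: 15.42. small lizards: 193 > 15.42 → include.
Rate on top 2: 19.49. voles: 150 > 19.49 → include.
Rate on top 3: 24.66. large insects: 91.9 > 24.66 → include.
Rate on top 4: 34.85. shrews: 64.5 > 34.85 → include.
Optimal diet: mice, small lizards, voles, large insects, shrews — 5 of 5 types.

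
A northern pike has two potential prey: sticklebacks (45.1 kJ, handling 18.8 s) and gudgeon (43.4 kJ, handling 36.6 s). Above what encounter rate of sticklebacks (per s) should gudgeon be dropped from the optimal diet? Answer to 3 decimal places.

0.052 per s

At the threshold, the rate on sticklebacks alone equals the profitability of gudgeon: λ·45.1/(1 + λ·18.8) = 43.4/36.6 = 1.186.
Rearranging, λ(45.1 − 1.186×18.8) = 1.186, so λ = 1.186/22.81 = 0.05199 per s.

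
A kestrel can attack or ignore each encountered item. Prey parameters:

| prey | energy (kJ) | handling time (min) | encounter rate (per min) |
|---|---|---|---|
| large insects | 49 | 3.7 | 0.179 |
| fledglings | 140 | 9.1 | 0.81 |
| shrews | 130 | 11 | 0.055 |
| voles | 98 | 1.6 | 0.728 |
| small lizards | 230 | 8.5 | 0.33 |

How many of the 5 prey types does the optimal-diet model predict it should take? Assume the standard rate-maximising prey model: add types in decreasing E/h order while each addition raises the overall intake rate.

1

E/h in descending order: voles 61.2, small lizards 27.1, fledglings 15.4, large insects 13.2, shrews 11.8 kJ/min. The optimal diet is the largest prefix of this list for which every included type satisfies E_i/h_i > R on the types above it.
Rate on top 1: 32.96. small lizards: 27.1 < 32.96 → exclude; stop.
Optimal diet: voles — 1 of 5 types.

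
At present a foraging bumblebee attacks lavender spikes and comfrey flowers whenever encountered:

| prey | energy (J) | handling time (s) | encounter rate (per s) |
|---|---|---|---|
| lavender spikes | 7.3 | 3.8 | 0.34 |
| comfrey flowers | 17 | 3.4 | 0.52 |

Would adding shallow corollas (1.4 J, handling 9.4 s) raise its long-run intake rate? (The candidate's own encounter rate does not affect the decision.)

Current rate: (0.34×7.3 + 0.52×17)/(1 + 0.34×3.8 + 0.52×3.4) = 2.789 J/s.
shallow corollas: E/h = 1.4/9.4 = 0.1489 J/s.
Since 0.1489 < R, time spent handling shallow corollas is better spent searching.

No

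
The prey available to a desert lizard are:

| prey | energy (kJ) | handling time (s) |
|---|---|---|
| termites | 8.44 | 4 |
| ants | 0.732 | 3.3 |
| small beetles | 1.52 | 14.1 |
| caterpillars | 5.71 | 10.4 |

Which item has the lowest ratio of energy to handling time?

In descending order of E/h:
termites: 8.44/4 = 2.11 kJ/s
caterpillars: 5.71/10.4 = 0.549 kJ/s
ants: 0.732/3.3 = 0.222 kJ/s
small beetles: 1.52/14.1 = 0.108 kJ/s

small beetles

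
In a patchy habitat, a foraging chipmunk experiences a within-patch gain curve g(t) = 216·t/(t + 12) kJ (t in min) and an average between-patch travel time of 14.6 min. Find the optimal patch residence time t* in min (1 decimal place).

By the marginal value theorem, leave when the instantaneous gain rate g'(t) equals the habitat-wide average g(t)/(T + t).
g'(t) = 216·12/(t + 12)². Setting 216·12/(t+12)² = 216t/[(t+12)(14.6+t)] gives 12(14.6+t) = t(t+12), so t² = 12×14.6 = 175.2.
t* = √175.2 = 13.24 min.

13.2 min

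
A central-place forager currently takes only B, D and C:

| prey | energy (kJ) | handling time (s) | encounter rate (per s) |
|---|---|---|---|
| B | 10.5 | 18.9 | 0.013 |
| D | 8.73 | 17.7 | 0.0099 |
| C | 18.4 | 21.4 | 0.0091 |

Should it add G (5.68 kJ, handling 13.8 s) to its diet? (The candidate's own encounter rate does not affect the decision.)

Current rate: (0.013×10.5 + 0.0099×8.73 + 0.0091×18.4)/(1 + 0.013×18.9 + 0.0099×17.7 + 0.0091×21.4) = 0.2416 kJ/s.
Profitability of G: 5.68/13.8 = 0.4116 kJ/s.
0.4116 > 0.2416, so adding G raises the average — include it.

Yes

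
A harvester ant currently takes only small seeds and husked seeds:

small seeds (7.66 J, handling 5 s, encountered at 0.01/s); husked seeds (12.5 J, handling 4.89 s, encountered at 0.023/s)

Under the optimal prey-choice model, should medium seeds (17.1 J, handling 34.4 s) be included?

Yes

Intake rate on the current diet: R = (0.01×7.66 + 0.023×12.5) / (1 + 0.01×5 + 0.023×4.89) = 0.3641/1.162 = 0.3132 J/s.
medium seeds: E/h = 17.1/34.4 = 0.4971 J/s.
Since 0.4971 > R, including medium seeds increases the long-run rate.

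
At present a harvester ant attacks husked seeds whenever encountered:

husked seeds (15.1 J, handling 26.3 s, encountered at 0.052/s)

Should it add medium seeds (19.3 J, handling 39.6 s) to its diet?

Yes

Intake rate on the current diet: R = (0.052×15.1) / (1 + 0.052×26.3) = 0.7852/2.368 = 0.3316 J/s.
medium seeds: E/h = 19.3/39.6 = 0.4874 J/s.
Since 0.4874 > R, including medium seeds increases the long-run rate.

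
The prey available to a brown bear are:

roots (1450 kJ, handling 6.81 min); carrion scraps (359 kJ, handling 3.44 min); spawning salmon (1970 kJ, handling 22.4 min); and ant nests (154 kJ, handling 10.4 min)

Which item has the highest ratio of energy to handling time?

roots

In descending order of E/h:
roots: 1450/6.81 = 213 kJ/min
carrion scraps: 359/3.44 = 104 kJ/min
spawning salmon: 1970/22.4 = 87.9 kJ/min
ant nests: 154/10.4 = 14.8 kJ/min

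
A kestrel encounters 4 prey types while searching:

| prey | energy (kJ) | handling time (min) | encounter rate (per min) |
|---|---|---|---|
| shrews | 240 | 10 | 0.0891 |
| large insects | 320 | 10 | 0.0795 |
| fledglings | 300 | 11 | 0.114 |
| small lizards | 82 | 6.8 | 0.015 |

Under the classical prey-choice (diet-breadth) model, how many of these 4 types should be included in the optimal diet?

3

Profitabilities (E/h, kJ/min): large insects 32, fledglings 27.3, shrews 24, small lizards 12.1. Add prey in this order while the next type's profitability exceeds the intake rate on those already taken.
Rate on top 1: 14.17. fledglings: 27.3 > 14.17 → include.
Rate on top 2: 19.56. shrews: 24 > 19.56 → include.
Rate on top 3: 20.56. small lizards: 12.1 < 20.56 → exclude; stop.
Optimal diet: large insects, fledglings, shrews — 3 of 4 types.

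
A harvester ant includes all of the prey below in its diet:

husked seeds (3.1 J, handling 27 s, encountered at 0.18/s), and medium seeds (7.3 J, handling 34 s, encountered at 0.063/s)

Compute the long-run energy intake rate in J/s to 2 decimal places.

0.13 J/s

R = (0.18×3.1 + 0.063×7.3) / (1 + 0.18×27 + 0.063×34) = 1.018/8.002 = 0.1272 J/s.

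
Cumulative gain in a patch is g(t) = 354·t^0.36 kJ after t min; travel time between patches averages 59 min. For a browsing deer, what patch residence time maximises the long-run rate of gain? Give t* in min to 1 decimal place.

33.2 min

Optimal t* satisfies g'(t*) = g(t*)/(T + t*).
g'(t) = 0.36·354·t^-0.64. Setting 0.36·354·t^-0.64 = 354·t^0.36/(59+t) gives 0.36(59+t) = t, so 0.64·t = 0.36×59.
t* = 0.36×59/0.64 = 33.19 min.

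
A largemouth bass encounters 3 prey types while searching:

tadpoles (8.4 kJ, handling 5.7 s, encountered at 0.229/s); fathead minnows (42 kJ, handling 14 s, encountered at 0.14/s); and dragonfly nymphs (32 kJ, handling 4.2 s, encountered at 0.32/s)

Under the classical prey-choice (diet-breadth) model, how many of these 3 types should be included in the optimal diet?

1

Rank by E/h (kJ/s): dragonfly nymphs 7.62, fathead minnows 3, tadpoles 1.47. Include each in turn until the next type's E/h falls below the running intake rate.
Rate on top 1: 4.369. fathead minnows: 3 < 4.369 → exclude; stop.
Optimal diet: dragonfly nymphs — 1 of 3 types.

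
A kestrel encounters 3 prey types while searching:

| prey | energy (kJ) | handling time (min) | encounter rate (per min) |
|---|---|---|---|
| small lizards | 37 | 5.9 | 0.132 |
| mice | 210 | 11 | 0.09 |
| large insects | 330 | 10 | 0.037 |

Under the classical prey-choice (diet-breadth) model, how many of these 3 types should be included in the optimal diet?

Profitabilities (E/h, kJ/min): large insects 33, mice 19.1, small lizards 6.27. Add prey in this order while the next type's profitability exceeds the intake rate on those already taken.
Rate on top 1: 8.912. mice: 19.1 > 8.912 → include.
Rate on top 2: 13.18. small lizards: 6.27 < 13.18 → exclude; stop.
Optimal diet: large insects, mice — 2 of 3 types.

2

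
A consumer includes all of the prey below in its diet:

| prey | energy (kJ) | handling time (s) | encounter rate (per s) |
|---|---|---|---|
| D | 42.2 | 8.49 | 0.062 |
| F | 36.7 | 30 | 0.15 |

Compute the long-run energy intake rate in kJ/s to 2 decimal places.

1.35 kJ/s

R = (0.062×42.2 + 0.15×36.7) / (1 + 0.062×8.49 + 0.15×30) = 8.121/6.026 = 1.348 kJ/s.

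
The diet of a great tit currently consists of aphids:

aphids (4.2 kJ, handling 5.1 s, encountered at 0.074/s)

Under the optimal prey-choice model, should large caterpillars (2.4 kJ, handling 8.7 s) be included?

Yes

Current rate: (0.074×4.2)/(1 + 0.074×5.1) = 0.2256 kJ/s.
large caterpillars: E/h = 2.4/8.7 = 0.2759 kJ/s.
0.2759 > 0.2256, so adding large caterpillars raises the average — include it.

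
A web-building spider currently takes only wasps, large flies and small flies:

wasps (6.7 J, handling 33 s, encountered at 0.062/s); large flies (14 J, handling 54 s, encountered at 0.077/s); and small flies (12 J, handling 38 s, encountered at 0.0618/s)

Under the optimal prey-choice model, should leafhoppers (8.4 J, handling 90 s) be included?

No

On wasps, large flies and small flies alone, R = ΣλE/(1+Σλh) = 2.235/9.552 = 0.234 J/s.
leafhoppers: E/h = 8.4/90 = 0.09333 J/s.
Since 0.09333 < R, time spent handling leafhoppers is better spent searching.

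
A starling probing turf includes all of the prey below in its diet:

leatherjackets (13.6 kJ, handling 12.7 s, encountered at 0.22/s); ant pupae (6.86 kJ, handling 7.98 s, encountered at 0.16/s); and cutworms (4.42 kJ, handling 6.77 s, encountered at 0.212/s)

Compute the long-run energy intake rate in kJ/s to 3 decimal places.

0.773 kJ/s

R = (0.22×13.6 + 0.16×6.86 + 0.212×4.42) / (1 + 0.22×12.7 + 0.16×7.98 + 0.212×6.77) = 5.027/6.506 = 0.7726 kJ/s.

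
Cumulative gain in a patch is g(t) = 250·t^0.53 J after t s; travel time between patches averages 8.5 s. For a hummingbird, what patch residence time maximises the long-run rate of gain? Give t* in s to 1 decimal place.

9.6 s

Maximise g(t)/(T+t): set derivative to zero → g'(t)(T+t) = g(t).
g'(t) = 0.53·250·t^-0.47. Setting 0.53·250·t^-0.47 = 250·t^0.53/(8.5+t) gives 0.53(8.5+t) = t, so 0.47·t = 0.53×8.5.
t* = 0.53×8.5/0.47 = 9.585 s.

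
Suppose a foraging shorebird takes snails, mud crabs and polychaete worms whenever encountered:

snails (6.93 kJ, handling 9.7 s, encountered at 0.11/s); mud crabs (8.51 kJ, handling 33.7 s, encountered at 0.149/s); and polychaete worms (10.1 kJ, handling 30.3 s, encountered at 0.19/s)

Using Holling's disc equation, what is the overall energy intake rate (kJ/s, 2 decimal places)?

0.31 kJ/s

R = (0.11×6.93 + 0.149×8.51 + 0.19×10.1) / (1 + 0.11×9.7 + 0.149×33.7 + 0.19×30.3) = 3.949/12.85 = 0.3075 kJ/s.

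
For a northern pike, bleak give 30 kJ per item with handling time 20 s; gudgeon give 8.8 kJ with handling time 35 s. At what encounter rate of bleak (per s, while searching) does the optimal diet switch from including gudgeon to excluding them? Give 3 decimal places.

The zero-one rule: include gudgeon iff E₂/h₂ > λE₁/(1+λh₁). Equality gives the switch point.
λE₁h₂ = E₂ + λE₂h₁ ⇒ λ = E₂/(E₁h₂ − E₂h₁) = 8.8/(1050 − 176) = 0.01007 per s.

0.010 per s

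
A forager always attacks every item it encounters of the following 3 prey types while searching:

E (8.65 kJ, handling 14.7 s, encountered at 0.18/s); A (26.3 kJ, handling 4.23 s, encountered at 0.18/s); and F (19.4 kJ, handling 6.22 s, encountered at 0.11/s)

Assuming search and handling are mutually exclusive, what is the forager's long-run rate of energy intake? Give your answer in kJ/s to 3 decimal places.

Energy encountered per unit search time: 0.18×8.65 + 0.18×26.3 + 0.11×19.4 = 8.425 kJ/s.
Handling time per unit search time: 0.18×14.7 + 0.18×4.23 + 0.11×6.22 = 4.092.
Rate = 8.425/(1 + 4.092) = 1.655 kJ/s.

1.655 kJ/s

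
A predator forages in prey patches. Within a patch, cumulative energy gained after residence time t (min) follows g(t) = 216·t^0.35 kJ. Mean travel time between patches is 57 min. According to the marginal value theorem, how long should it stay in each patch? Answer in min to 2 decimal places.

Maximise g(t)/(T+t): set derivative to zero → g'(t)(T+t) = g(t).
g'(t) = 0.35·216·t^-0.65. Setting 0.35·216·t^-0.65 = 216·t^0.35/(57+t) gives 0.35(57+t) = t, so 0.65·t = 0.35×57.
t* = 0.35×57/0.65 = 30.69 min.

30.69 min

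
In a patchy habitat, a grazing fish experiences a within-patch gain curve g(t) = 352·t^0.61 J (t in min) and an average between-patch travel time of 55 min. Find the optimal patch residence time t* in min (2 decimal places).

86.03 min

By the marginal value theorem, leave when the instantaneous gain rate g'(t) equals the habitat-wide average g(t)/(T + t).
g'(t) = 0.61·352·t^-0.39. Setting 0.61·352·t^-0.39 = 352·t^0.61/(55+t) gives 0.61(55+t) = t, so 0.39·t = 0.61×55.
t* = 0.61×55/0.39 = 86.03 min.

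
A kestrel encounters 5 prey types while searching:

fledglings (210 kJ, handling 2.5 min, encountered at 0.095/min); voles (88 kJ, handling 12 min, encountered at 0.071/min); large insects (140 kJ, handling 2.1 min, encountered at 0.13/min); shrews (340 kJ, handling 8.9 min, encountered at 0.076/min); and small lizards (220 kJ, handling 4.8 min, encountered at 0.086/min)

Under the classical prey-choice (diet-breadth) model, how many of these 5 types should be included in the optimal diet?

Rank by E/h (kJ/min): fledglings 84, large insects 66.7, small lizards 45.8, shrews 38.2, voles 7.33. Include each in turn until the next type's E/h falls below the running intake rate.
Rate on top 1: 16.12. large insects: 66.7 > 16.12 → include.
Rate on top 2: 25.26. small lizards: 45.8 > 25.26 → include.
Rate on top 3: 29.67. shrews: 38.2 > 29.67 → include.
Rate on top 4: 31.89. voles: 7.33 < 31.89 → exclude; stop.
Optimal diet: fledglings, large insects, small lizards, shrews — 4 of 5 types.

4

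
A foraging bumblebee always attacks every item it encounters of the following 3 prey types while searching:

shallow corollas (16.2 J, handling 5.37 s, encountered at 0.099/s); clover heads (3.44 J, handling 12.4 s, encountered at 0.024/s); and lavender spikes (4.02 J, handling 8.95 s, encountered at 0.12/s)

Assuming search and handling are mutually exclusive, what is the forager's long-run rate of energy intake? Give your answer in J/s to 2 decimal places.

0.75 J/s

R = Σλ_iE_i / (1 + Σλ_ih_i)
Numerator: 0.099×16.2 + 0.024×3.44 + 0.12×4.02 = 2.169
Denominator: 1 + 0.099×5.37 + 0.024×12.4 + 0.12×8.95 = 2.903
R = 2.169/2.903 = 0.747 J/s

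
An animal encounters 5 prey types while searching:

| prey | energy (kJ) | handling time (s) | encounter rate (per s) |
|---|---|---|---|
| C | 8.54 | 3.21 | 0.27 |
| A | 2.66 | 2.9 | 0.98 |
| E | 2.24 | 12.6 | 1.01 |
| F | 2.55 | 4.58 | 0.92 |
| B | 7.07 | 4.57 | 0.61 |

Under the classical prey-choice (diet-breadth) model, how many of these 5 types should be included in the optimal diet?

2

E/h in descending order: C 2.66, B 1.55, A 0.917, F 0.557, E 0.178 kJ/s. The optimal diet is the largest prefix of this list for which every included type satisfies E_i/h_i > R on the types above it.
Rate on top 1: 1.235. B: 1.55 > 1.235 → include.
Rate on top 2: 1.422. A: 0.917 < 1.422 → exclude; stop.
Optimal diet: C, B — 2 of 5 types.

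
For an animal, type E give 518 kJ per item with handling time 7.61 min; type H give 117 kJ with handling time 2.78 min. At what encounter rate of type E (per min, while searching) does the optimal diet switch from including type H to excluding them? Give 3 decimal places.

0.213 per min

The zero-one rule: include type H iff E₂/h₂ > λE₁/(1+λh₁). Equality gives the switch point.
λE₁h₂ = E₂ + λE₂h₁ ⇒ λ = E₂/(E₁h₂ − E₂h₁) = 117/(1440 − 890.4) = 0.2129 per min.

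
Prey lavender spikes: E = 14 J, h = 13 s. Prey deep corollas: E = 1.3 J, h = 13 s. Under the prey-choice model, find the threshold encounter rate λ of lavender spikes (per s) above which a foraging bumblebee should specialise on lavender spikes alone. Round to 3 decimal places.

At the threshold, the rate on lavender spikes alone equals the profitability of deep corollas: λ·14/(1 + λ·13) = 1.3/13 = 0.1.
Rearranging, λ(14 − 0.1×13) = 0.1, so λ = 0.1/12.7 = 0.007874 per s.

0.008 per s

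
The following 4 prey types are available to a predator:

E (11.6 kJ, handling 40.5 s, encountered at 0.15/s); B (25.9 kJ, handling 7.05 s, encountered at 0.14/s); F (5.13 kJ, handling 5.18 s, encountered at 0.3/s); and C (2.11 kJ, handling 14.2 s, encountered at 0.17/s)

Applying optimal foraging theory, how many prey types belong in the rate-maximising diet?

E/h in descending order: B 3.67, F 0.99, E 0.286, C 0.149 kJ/s. The optimal diet is the largest prefix of this list for which every included type satisfies E_i/h_i > R on the types above it.
Rate on top 1: 1.825. F: 0.99 < 1.825 → exclude; stop.
Optimal diet: B — 1 of 4 types.

1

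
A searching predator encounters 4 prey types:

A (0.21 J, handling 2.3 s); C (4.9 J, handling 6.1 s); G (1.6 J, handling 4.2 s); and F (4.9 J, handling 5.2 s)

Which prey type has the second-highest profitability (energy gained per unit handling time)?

Profitability E/h (J/s): A = 0.21/2.3 = 0.0913, C = 4.9/6.1 = 0.803, G = 1.6/4.2 = 0.381, F = 4.9/5.2 = 0.942.
Ranked: F > C > G > A.

C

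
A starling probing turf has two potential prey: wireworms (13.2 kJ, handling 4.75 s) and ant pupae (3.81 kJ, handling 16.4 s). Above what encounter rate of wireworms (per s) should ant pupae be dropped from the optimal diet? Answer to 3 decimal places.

0.019 per s

At the threshold, the rate on wireworms alone equals the profitability of ant pupae: λ·13.2/(1 + λ·4.75) = 3.81/16.4 = 0.2323.
Rearranging, λ(13.2 − 0.2323×4.75) = 0.2323, so λ = 0.2323/12.1 = 0.01921 per s.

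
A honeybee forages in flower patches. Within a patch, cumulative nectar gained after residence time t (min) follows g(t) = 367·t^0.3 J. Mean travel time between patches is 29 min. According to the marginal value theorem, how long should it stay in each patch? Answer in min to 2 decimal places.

12.43 min

By the marginal value theorem, leave when the instantaneous gain rate g'(t) equals the habitat-wide average g(t)/(T + t).
g'(t) = 0.3·367·t^-0.7. Setting 0.3·367·t^-0.7 = 367·t^0.3/(29+t) gives 0.3(29+t) = t, so 0.70·t = 0.3×29.
t* = 0.3×29/0.70 = 12.43 min.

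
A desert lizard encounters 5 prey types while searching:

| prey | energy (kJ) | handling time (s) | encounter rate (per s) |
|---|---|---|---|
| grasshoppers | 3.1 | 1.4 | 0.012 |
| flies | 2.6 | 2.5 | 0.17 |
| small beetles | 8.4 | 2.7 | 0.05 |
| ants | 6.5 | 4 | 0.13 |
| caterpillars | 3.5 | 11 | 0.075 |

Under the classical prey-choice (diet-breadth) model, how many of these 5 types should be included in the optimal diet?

E/h in descending order: small beetles 3.11, grasshoppers 2.21, ants 1.62, flies 1.04, caterpillars 0.318 kJ/s. The optimal diet is the largest prefix of this list for which every included type satisfies E_i/h_i > R on the types above it.
Rate on top 1: 0.37. grasshoppers: 2.21 > 0.37 → include.
Rate on top 2: 0.3969. ants: 1.62 > 0.3969 → include.
Rate on top 3: 0.7789. flies: 1.04 > 0.7789 → include.
Rate on top 4: 0.8318. caterpillars: 0.318 < 0.8318 → exclude; stop.
Optimal diet: small beetles, grasshoppers, ants, flies — 4 of 5 types.

4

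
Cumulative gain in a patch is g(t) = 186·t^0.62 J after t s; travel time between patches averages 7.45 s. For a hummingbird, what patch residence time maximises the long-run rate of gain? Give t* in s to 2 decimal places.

12.16 s

Optimal t* satisfies g'(t*) = g(t*)/(T + t*).
g'(t) = 0.62·186·t^-0.38. Setting 0.62·186·t^-0.38 = 186·t^0.62/(7.45+t) gives 0.62(7.45+t) = t, so 0.38·t = 0.62×7.45.
t* = 0.62×7.45/0.38 = 12.16 s.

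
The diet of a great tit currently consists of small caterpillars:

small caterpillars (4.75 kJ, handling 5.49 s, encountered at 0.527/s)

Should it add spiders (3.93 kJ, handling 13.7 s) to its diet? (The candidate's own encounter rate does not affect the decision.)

No

Intake rate on the current diet: R = (0.527×4.75) / (1 + 0.527×5.49) = 2.503/3.893 = 0.643 kJ/s.
Profitability of spiders: 3.93/13.7 = 0.2869 kJ/s.
0.2869 < 0.643, so adding spiders would lower the average — exclude it.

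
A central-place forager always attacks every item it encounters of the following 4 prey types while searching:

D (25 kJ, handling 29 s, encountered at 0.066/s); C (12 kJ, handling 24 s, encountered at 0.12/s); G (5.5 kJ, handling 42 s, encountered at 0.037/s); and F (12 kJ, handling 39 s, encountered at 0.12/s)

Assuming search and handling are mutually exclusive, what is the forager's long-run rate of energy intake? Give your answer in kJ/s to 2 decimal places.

0.39 kJ/s

Energy encountered per unit search time: 0.066×25 + 0.12×12 + 0.037×5.5 + 0.12×12 = 4.734 kJ/s.
Handling time per unit search time: 0.066×29 + 0.12×24 + 0.037×42 + 0.12×39 = 11.03.
Rate = 4.734/(1 + 11.03) = 0.3935 kJ/s.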